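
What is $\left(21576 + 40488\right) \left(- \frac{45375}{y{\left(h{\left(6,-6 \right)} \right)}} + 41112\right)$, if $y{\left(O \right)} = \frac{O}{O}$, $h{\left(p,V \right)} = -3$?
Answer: $-264578832$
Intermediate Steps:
$y{\left(O \right)} = 1$
$\left(21576 + 40488\right) \left(- \frac{45375}{y{\left(h{\left(6,-6 \right)} \right)}} + 41112\right) = \left(21576 + 40488\right) \left(- \frac{45375}{1} + 41112\right) = 62064 \left(\left(-45375\right) 1 + 41112\right) = 62064 \left(-45375 + 41112\right) = 62064 \left(-4263\right) = -264578832$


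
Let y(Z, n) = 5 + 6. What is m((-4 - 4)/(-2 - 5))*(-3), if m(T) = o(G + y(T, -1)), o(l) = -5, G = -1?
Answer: 15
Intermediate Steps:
y(Z, n) = 11
m(T) = -5
m((-4 - 4)/(-2 - 5))*(-3) = -5*(-3) = 15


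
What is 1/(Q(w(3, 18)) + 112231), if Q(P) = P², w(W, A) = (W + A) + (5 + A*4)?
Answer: 1/121835 ≈ 8.2078e-6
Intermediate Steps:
w(W, A) = 5 + W + 5*A (w(W, A) = (A + W) + (5 + 4*A) = 5 + W + 5*A)
1/(Q(w(3, 18)) + 112231) = 1/((5 + 3 + 5*18)² + 112231) = 1/((5 + 3 + 90)² + 112231) = 1/(98² + 112231) = 1/(9604 + 112231) = 1/121835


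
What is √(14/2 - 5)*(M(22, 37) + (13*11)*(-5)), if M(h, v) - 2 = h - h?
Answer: -713*√2 ≈ -1008.3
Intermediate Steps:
M(h, v) = 2 (M(h, v) = 2 + (h - h) = 2 + 0 = 2)
√(14/2 - 5)*(M(22, 37) + (13*11)*(-5)) = √(14/2 - 5)*(2 + (13*11)*(-5)) = √(14*(½) - 5)*(2 + 143*(-5)) = √(7 - 5)*(2 - 715) = √2*(-713) = -713*√2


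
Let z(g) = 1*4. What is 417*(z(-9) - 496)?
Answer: -205164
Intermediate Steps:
z(g) = 4
417*(z(-9) - 496) = 417*(4 - 496) = 417*(-492) = -205164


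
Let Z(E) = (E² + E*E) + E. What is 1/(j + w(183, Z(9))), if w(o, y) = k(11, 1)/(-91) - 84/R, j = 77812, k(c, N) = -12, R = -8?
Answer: 182/14163719 ≈ 1.2850e-5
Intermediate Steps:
Z(E) = E + 2*E² (Z(E) = (E² + E²) + E = 2*E² + E = E + 2*E²)
w(o, y) = 1935/182 (w(o, y) = -12/(-91) - 84/(-8) = -12*(-1/91) - 84*(-⅛) = 12/91 + 21/2 = 1935/182)
1/(j + w(183, Z(9))) = 1/(77812 + 1935/182) = 1/(14163719/182) = 182/14163719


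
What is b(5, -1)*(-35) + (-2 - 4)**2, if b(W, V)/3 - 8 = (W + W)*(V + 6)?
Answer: -6054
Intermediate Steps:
b(W, V) = 24 + 6*W*(6 + V) (b(W, V) = 24 + 3*((W + W)*(V + 6)) = 24 + 3*((2*W)*(6 + V)) = 24 + 3*(2*W*(6 + V)) = 24 + 6*W*(6 + V))
b(5, -1)*(-35) + (-2 - 4)**2 = (24 + 36*5 + 6*(-1)*5)*(-35) + (-2 - 4)**2 = (24 + 180 - 30)*(-35) + (-6)**2 = 174*(-35) + 36 = -6090 + 36 = -6054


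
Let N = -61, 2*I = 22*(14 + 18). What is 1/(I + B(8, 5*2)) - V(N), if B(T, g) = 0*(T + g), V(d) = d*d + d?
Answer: -1288319/352 ≈ -3660.0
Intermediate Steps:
I = 352 (I = (22*(14 + 18))/2 = (22*32)/2 = (1/2)*704 = 352)
V(d) = d + d**2 (V(d) = d**2 + d = d + d**2)
B(T, g) = 0
1/(I + B(8, 5*2)) - V(N) = 1/(352 + 0) - (-61)*(1 - 61) = 1/352 - (-61)*(-60) = 1/352 - 1*3660 = 1/352 - 3660 = -1288319/352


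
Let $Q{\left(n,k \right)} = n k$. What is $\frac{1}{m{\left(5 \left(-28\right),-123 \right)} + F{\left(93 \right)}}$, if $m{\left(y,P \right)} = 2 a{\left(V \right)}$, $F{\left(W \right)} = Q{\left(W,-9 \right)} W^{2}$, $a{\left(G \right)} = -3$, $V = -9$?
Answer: $- \frac{1}{7239219} \approx -1.3814 \cdot 10^{-7}$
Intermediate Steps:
$Q{\left(n,k \right)} = k n$
$F{\left(W \right)} = - 9 W^{3}$ ($F{\left(W \right)} = - 9 W W^{2} = - 9 W^{3}$)
$m{\left(y,P \right)} = -6$ ($m{\left(y,P \right)} = 2 \left(-3\right) = -6$)
$\frac{1}{m{\left(5 \left(-28\right),-123 \right)} + F{\left(93 \right)}} = \frac{1}{-6 - 9 \cdot 93^{3}} = \frac{1}{-6 - 7239213} = \frac{1}{-7239219} = - \frac{1}{7239219}$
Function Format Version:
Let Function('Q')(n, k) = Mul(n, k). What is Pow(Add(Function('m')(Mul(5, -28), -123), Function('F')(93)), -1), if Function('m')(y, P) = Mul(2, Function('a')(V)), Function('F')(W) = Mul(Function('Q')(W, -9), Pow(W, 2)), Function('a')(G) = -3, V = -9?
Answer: Rational(-1, 7239219) ≈ -1.3814e-7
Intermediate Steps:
Function('Q')(n, k) = Mul(k, n)
Function('F')(W) = Mul(-9, Pow(W, 3)) (Function('F')(W) = Mul(Mul(-9, W), Pow(W, 2)) = Mul(-9, Pow(W, 3)))
Function('m')(y, P) = -6 (Function('m')(y, P) = Mul(2, -3) = -6)
Pow(Add(Function('m')(Mul(5, -28), -123), Function('F')(93)), -1) = Pow(Add(-6, Mul(-9, Pow(93, 3))), -1) = Pow(Add(-6, Mul(-9, 804357)), -1) = Pow(Add(-6, -7239213), -1) = Pow(-7239219, -1) = Rational(-1, 7239219)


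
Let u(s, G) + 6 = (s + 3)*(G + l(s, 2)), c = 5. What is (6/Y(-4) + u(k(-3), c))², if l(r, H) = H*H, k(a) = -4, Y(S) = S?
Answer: 1089/4 ≈ 272.25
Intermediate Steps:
l(r, H) = H²
u(s, G) = -6 + (3 + s)*(4 + G) (u(s, G) = -6 + (s + 3)*(G + 2²) = -6 + (3 + s)*(G + 4) = -6 + (3 + s)*(4 + G))
(6/Y(-4) + u(k(-3), c))² = (6/(-4) + (6 + 3*5 + 4*(-4) + 5*(-4)))² = (6*(-¼) + (6 + 15 - 16 - 20))² = (-3/2 - 15)² = (-33/2)² = 1089/4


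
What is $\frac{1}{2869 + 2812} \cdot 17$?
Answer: $\frac{17}{5681} \approx 0.0029924$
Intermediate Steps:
$\frac{1}{2869 + 2812} \cdot 17 = \frac{1}{5681} \cdot 17 = \frac{17}{5681}$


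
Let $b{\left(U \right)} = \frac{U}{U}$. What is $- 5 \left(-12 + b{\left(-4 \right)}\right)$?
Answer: $55$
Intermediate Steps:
$b{\left(U \right)} = 1$
$- 5 \left(-12 + b{\left(-4 \right)}\right) = - 5 \left(-12 + 1\right) = \left(-5\right) \left(-11\right) = 55$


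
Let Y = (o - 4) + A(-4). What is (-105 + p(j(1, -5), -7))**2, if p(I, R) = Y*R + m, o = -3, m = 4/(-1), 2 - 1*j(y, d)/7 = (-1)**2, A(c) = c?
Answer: 1024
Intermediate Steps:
j(y, d) = 7 (j(y, d) = 14 - 7*(-1)**2 = 14 - 7*1 = 14 - 7 = 7)
m = -4 (m = 4*(-1) = -4)
Y = -11 (Y = (-3 - 4) - 4 = -7 - 4 = -11)
p(I, R) = -4 - 11*R (p(I, R) = -11*R - 4 = -4 - 11*R)
(-105 + p(j(1, -5), -7))**2 = (-105 + (-4 - 11*(-7)))**2 = (-105 + (-4 + 77))**2 = (-105 + 73)**2 = (-32)**2 = 1024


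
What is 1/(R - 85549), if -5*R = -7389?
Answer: -5/420356 ≈ -1.1895e-5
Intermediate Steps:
R = 7389/5 (R = -1/5*(-7389) = 7389/5 ≈ 1477.8)
1/(R - 85549) = 1/(7389/5 - 85549) = 1/(-420356/5) = -5/420356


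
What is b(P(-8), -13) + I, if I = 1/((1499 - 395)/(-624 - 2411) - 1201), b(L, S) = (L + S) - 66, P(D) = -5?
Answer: -306278711/3646139 ≈ -84.001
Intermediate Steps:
b(L, S) = -66 + L + S
I = -3035/3646139 (I = 1/(1104/(-3035) - 1201) = 1/(1104*(-1/3035) - 1201) = 1/(-1104/3035 - 1201) = 1/(-3646139/3035) = -3035/3646139 ≈ -0.00083239)
b(P(-8), -13) + I = (-66 - 5 - 13) - 3035/3646139 = -84 - 3035/3646139 = -306278711/3646139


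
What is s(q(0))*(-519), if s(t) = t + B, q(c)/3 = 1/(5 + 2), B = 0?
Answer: -1557/7 ≈ -222.43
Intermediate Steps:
q(c) = 3/7 (q(c) = 3/(5 + 2) = 3/7)
s(t) = t (s(t) = t + 0 = t)
s(q(0))*(-519) = (3/7)*(-519) = -1557/7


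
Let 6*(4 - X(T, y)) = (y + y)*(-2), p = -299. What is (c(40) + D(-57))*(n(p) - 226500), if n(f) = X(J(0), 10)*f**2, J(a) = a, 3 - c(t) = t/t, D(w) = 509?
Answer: 1114660652/3 ≈ 3.7155e+8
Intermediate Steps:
c(t) = 2 (c(t) = 3 - t/t = 3 - 1*1 = 3 - 1 = 2)
X(T, y) = 4 + 2*y/3 (X(T, y) = 4 - (y + y)*(-2)/6 = 4 - 2*y*(-2)/6 = 4 - (-2)*y/3 = 4 + 2*y/3)
n(f) = 32*f**2/3 (n(f) = (4 + (2/3)*10)*f**2 = (4 + 20/3)*f**2 = 32*f**2/3)
(c(40) + D(-57))*(n(p) - 226500) = (2 + 509)*((32/3)*(-299)**2 - 226500) = 511*((32/3)*89401 - 226500) = 511*(2860832/3 - 226500) = 511*(2181332/3) = 1114660652/3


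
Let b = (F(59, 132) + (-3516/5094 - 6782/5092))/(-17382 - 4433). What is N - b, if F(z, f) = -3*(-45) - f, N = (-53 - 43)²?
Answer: 434574035613907/47154300510 ≈ 9216.0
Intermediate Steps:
N = 9216 (N = (-96)² = 9216)
F(z, f) = 135 - f
b = -2113747/47154300510 (b = ((135 - 1*132) + (-3516/5094 - 6782/5092))/(-17382 - 4433) = ((135 - 132) + (-3516*1/5094 - 6782*1/5092))/(-21815) = (3 + (-586/849 - 3391/2546))*(-1/21815) = (3 - 4370915/2161554)*(-1/21815) = (2113747/2161554)*(-1/21815) = -2113747/47154300510 ≈ -4.4826e-5)
N - b = 9216 - 1*(-2113747/47154300510) = 9216 + 2113747/47154300510 = 434574035613907/47154300510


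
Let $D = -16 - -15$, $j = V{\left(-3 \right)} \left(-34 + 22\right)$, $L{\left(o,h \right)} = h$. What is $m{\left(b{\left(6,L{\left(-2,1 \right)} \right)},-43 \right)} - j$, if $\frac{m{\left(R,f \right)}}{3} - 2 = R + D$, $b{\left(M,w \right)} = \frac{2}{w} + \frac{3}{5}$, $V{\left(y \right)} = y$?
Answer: $- \frac{126}{5} \approx -25.2$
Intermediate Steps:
$b{\left(M,w \right)} = \frac{3}{5} + \frac{2}{w}$ ($b{\left(M,w \right)} = \frac{2}{w} + 3 \cdot \frac{1}{5} = \frac{2}{w} + \frac{3}{5} = \frac{3}{5} + \frac{2}{w}$)
$j = 36$ ($j = - 3 \left(-34 + 22\right) = \left(-3\right) \left(-12\right) = 36$)
$D = -1$ ($D = -16 + 15 = -1$)
$m{\left(R,f \right)} = 3 + 3 R$ ($m{\left(R,f \right)} = 6 + 3 \left(R - 1\right) = 6 + 3 \left(-1 + R\right) = 6 + \left(-3 + 3 R\right) = 3 + 3 R$)
$m{\left(b{\left(6,L{\left(-2,1 \right)} \right)},-43 \right)} - j = \left(3 + 3 \left(\frac{3}{5} + \frac{2}{1}\right)\right) - 36 = \left(3 + 3 \left(\frac{3}{5} + 2 \cdot 1\right)\right) - 36 = \left(3 + 3 \left(\frac{3}{5} + 2\right)\right) - 36 = \left(3 + 3 \cdot \frac{13}{5}\right) - 36 = \left(3 + \frac{39}{5}\right) - 36 = \frac{54}{5} - 36 = - \frac{126}{5}$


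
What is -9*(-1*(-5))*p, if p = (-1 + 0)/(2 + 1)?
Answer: 15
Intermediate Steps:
p = -⅓ (p = -1/3 = -1*⅓ = -⅓ ≈ -0.33333)
-9*(-1*(-5))*p = -9*(-1*(-5))*(-1)/3 = -45*(-1)/3 = -9*(-5/3) = 15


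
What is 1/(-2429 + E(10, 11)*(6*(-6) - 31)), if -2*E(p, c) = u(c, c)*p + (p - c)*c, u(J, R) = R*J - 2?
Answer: 2/74135 ≈ 2.6978e-5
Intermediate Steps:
u(J, R) = -2 + J*R (u(J, R) = J*R - 2 = -2 + J*R)
E(p, c) = -c*(p - c)/2 - p*(-2 + c**2)/2 (E(p, c) = -((-2 + c*c)*p + (p - c)*c)/2 = -((-2 + c**2)*p + c*(p - c))/2 = -(p*(-2 + c**2) + c*(p - c))/2 = -(c*(p - c) + p*(-2 + c**2))/2 = -c*(p - c)/2 - p*(-2 + c**2)/2)
1/(-2429 + E(10, 11)*(6*(-6) - 31)) = 1/(-2429 + ((1/2)*11**2 - 1/2*11*10 - 1/2*10*(-2 + 11**2))*(6*(-6) - 31)) = 1/(-2429 + ((1/2)*121 - 55 - 1/2*10*(-2 + 121))*(-36 - 31)) = 1/(-2429 + (121/2 - 55 - 1/2*10*119)*(-67)) = 1/(-2429 + (121/2 - 55 - 595)*(-67)) = 1/(-2429 - 1179/2*(-67)) = 1/(-2429 + 78993/2) = 1/(74135/2) = 2/74135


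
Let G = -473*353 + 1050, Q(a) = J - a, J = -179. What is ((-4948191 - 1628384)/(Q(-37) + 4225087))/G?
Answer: 1315315/140199729891 ≈ 9.3817e-6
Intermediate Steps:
Q(a) = -179 - a
G = -165919 (G = -166969 + 1050 = -165919)
((-4948191 - 1628384)/(Q(-37) + 4225087))/G = ((-4948191 - 1628384)/((-179 - 1*(-37)) + 4225087))/(-165919) = -6576575/((-179 + 37) + 4225087)*(-1/165919) = -6576575/(-142 + 4225087)*(-1/165919) = -6576575/4224945*(-1/165919) = -6576575*1/4224945*(-1/165919) = -1315315/844989*(-1/165919) = 1315315/140199729891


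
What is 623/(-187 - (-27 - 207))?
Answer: 623/47 ≈ 13.255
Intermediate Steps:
623/(-187 - (-27 - 207)) = 623/(-187 - 1*(-234)) = 623/(-187 + 234) = 623/47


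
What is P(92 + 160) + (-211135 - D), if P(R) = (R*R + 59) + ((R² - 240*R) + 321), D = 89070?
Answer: -233297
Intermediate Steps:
P(R) = 380 - 240*R + 2*R² (P(R) = (R² + 59) + (321 + R² - 240*R) = (59 + R²) + (321 + R² - 240*R) = 380 - 240*R + 2*R²)
P(92 + 160) + (-211135 - D) = (380 - 240*(92 + 160) + 2*(92 + 160)²) + (-211135 - 1*89070) = (380 - 240*252 + 2*252²) + (-211135 - 89070) = (380 - 60480 + 2*63504) - 300205 = (380 - 60480 + 127008) - 300205 = 66908 - 300205 = -233297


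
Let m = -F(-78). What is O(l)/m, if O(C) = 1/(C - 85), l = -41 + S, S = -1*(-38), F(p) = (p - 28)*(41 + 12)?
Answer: -1/494384 ≈ -2.0227e-6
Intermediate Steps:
F(p) = -1484 + 53*p (F(p) = (-28 + p)*53 = -1484 + 53*p)
S = 38
l = -3 (l = -41 + 38 = -3)
O(C) = 1/(-85 + C)
m = 5618 (m = -(-1484 + 53*(-78)) = -(-1484 - 4134) = -1*(-5618) = 5618)
O(l)/m = 1/(-85 - 3*5618) = (1/5618)/(-88) = -1/88*1/5618 = -1/494384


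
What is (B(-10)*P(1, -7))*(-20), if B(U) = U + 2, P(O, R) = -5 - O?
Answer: -960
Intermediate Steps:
B(U) = 2 + U
(B(-10)*P(1, -7))*(-20) = ((2 - 10)*(-5 - 1*1))*(-20) = -8*(-5 - 1)*(-20) = -8*(-6)*(-20) = 48*(-20) = -960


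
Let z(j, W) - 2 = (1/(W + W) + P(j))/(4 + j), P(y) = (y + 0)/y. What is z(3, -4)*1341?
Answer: 22797/8 ≈ 2849.6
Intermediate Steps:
P(y) = 1 (P(y) = y/y = 1)
z(j, W) = 2 + (1 + 1/(2*W))/(4 + j) (z(j, W) = 2 + (1/(W + W) + 1)/(4 + j) = 2 + (1/(2*W) + 1)/(4 + j) = 2 + (1 + 1/(2*W))/(4 + j))
z(3, -4)*1341 = ((½)*(1 + 18*(-4) + 4*(-4)*3)/(-4*(4 + 3)))*1341 = ((½)*(-¼)*(1 - 72 - 48)/7)*1341 = ((½)*(-¼)*(⅐)*(-119))*1341 = (17/8)*1341 = 22797/8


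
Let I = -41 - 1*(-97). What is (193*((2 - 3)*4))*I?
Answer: -43232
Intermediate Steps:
I = 56 (I = -41 + 97 = 56)
(193*((2 - 3)*4))*I = (193*((2 - 3)*4))*56 = (193*(-1*4))*56 = (193*(-4))*56 = -772*56 = -43232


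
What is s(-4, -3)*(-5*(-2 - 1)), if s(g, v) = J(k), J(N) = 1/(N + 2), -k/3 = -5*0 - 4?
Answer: 15/14 ≈ 1.0714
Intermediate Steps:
k = 12 (k = -3*(-5*0 - 4) = -3*(0 - 4) = -3*(-4) = 12)
J(N) = 1/(2 + N)
s(g, v) = 1/14 (s(g, v) = 1/(2 + 12) = 1/14)
s(-4, -3)*(-5*(-2 - 1)) = (-5*(-2 - 1))/14 = (-5*(-3))/14 = (1/14)*15 = 15/14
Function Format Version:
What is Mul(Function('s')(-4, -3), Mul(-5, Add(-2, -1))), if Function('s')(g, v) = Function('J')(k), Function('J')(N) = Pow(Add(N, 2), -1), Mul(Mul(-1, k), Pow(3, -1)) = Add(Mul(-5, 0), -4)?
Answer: Rational(15, 14) ≈ 1.0714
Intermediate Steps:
k = 12 (k = Mul(-3, Add(Mul(-5, 0), -4)) = Mul(-3, Add(0, -4)) = Mul(-3, -4) = 12)
Function('J')(N) = Pow(Add(2, N), -1)
Function('s')(g, v) = Rational(1, 14) (Function('s')(g, v) = Pow(Add(2, 12), -1) = Pow(14, -1) = Rational(1, 14))
Mul(Function('s')(-4, -3), Mul(-5, Add(-2, -1))) = Mul(Rational(1, 14), Mul(-5, Add(-2, -1))) = Mul(Rational(1, 14), Mul(-5, -3)) = Mul(Rational(1, 14), 15) = Rational(15, 14)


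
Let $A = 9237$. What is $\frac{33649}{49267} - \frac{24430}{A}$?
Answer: $- \frac{46988263}{23951541} \approx -1.9618$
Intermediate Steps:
$\frac{33649}{49267} - \frac{24430}{A} = \frac{33649}{49267} - \frac{24430}{9237} = 33649 \cdot \frac{1}{49267} - \frac{24430}{9237} = \frac{1771}{2593} - \frac{24430}{9237} = - \frac{46988263}{23951541}$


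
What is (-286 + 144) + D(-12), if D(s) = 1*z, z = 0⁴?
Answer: -142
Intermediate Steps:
z = 0
D(s) = 0 (D(s) = 1*0 = 0)
(-286 + 144) + D(-12) = (-286 + 144) + 0 = -142 + 0 = -142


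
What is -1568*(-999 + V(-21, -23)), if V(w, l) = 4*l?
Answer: 1710688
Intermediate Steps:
-1568*(-999 + V(-21, -23)) = -1568*(-999 + 4*(-23)) = -1568*(-999 - 92) = -1568*(-1091) = 1710688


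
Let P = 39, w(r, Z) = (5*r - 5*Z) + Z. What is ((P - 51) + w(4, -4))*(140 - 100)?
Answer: 960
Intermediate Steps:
w(r, Z) = -4*Z + 5*r (w(r, Z) = (-5*Z + 5*r) + Z = -4*Z + 5*r)
((P - 51) + w(4, -4))*(140 - 100) = ((39 - 51) + (-4*(-4) + 5*4))*(140 - 100) = (-12 + (16 + 20))*40 = (-12 + 36)*40 = 24*40 = 960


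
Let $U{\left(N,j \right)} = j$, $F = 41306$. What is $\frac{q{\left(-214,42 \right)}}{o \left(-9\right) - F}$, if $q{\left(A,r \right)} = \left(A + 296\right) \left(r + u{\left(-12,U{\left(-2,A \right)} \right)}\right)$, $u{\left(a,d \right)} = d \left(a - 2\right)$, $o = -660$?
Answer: $- \frac{124558}{17683} \approx -7.0439$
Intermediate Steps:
$u{\left(a,d \right)} = d \left(-2 + a\right)$
$q{\left(A,r \right)} = \left(296 + A\right) \left(r - 14 A\right)$ ($q{\left(A,r \right)} = \left(A + 296\right) \left(r + A \left(-2 - 12\right)\right) = \left(296 + A\right) \left(r + A \left(-14\right)\right) = \left(296 + A\right) \left(r - 14 A\right)$)
$\frac{q{\left(-214,42 \right)}}{o \left(-9\right) - F} = \frac{\left(-4144\right) \left(-214\right) - 14 \left(-214\right)^{2} + 296 \cdot 42 - 8988}{\left(-660\right) \left(-9\right) - 41306} = \frac{886816 - 641144 + 12432 - 8988}{5940 - 41306} = \frac{886816 - 641144 + 12432 - 8988}{-35366} = 249116 \left(- \frac{1}{35366}\right) = - \frac{124558}{17683}$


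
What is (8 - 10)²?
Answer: 4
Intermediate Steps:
(8 - 10)² = (-2)² = 4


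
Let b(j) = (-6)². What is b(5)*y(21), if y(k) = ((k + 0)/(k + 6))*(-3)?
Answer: -84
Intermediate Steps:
b(j) = 36
y(k) = -3*k/(6 + k) (y(k) = (k/(6 + k))*(-3) = -3*k/(6 + k))
b(5)*y(21) = 36*(-3*21/(6 + 21)) = 36*(-3*21/27) = 36*(-3*21*1/27) = 36*(-7/3) = -84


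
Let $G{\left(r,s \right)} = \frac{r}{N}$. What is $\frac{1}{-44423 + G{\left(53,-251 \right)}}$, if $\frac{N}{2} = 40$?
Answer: $- \frac{80}{3553787} \approx -2.2511 \cdot 10^{-5}$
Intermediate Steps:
$N = 80$ ($N = 2 \cdot 40 = 80$)
$G{\left(r,s \right)} = \frac{r}{80}$
$\frac{1}{-44423 + G{\left(53,-251 \right)}} = \frac{1}{-44423 + \frac{1}{80} \cdot 53} = \frac{1}{-44423 + \frac{53}{80}} = \frac{1}{- \frac{3553787}{80}} = - \frac{80}{3553787}$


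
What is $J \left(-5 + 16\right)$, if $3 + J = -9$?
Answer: $-132$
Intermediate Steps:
$J = -12$ ($J = -3 - 9 = -12$)
$J \left(-5 + 16\right) = - 12 \left(-5 + 16\right) = \left(-12\right) 11 = -132$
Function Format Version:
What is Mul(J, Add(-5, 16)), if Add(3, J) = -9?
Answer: -132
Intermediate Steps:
J = -12 (J = Add(-3, -9) = -12)
Mul(J, Add(-5, 16)) = Mul(-12, Add(-5, 16)) = Mul(-12, 11) = -132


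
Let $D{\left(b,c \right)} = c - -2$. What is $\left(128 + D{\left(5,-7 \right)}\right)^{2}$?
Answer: $15129$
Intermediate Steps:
$D{\left(b,c \right)} = 2 + c$ ($D{\left(b,c \right)} = c + 2 = 2 + c$)
$\left(128 + D{\left(5,-7 \right)}\right)^{2} = \left(128 + \left(2 - 7\right)\right)^{2} = \left(128 - 5\right)^{2} = 123^{2} = 15129$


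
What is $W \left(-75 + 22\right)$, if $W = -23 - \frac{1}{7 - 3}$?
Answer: $\frac{4929}{4} \approx 1232.3$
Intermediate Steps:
$W = - \frac{93}{4}$ ($W = -23 - \frac{1}{4} = - \frac{93}{4} \approx -23.25$)
$W \left(-75 + 22\right) = - \frac{93 \left(-75 + 22\right)}{4} = \left(- \frac{93}{4}\right) \left(-53\right) = \frac{4929}{4}$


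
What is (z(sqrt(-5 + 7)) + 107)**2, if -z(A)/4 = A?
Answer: 11481 - 856*sqrt(2) ≈ 10270.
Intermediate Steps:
z(A) = -4*A
(z(sqrt(-5 + 7)) + 107)**2 = (-4*sqrt(-5 + 7) + 107)**2 = (-4*sqrt(2) + 107)**2 = (107 - 4*sqrt(2))**2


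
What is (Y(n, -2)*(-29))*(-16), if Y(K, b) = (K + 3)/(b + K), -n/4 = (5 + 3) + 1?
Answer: 7656/19 ≈ 402.95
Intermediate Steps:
n = -36 (n = -4*((5 + 3) + 1) = -4*(8 + 1) = -4*9 = -36)
Y(K, b) = (3 + K)/(K + b)
(Y(n, -2)*(-29))*(-16) = (((3 - 36)/(-36 - 2))*(-29))*(-16) = ((-33/(-38))*(-29))*(-16) = (-1/38*(-33)*(-29))*(-16) = ((33/38)*(-29))*(-16) = -957/38*(-16) = 7656/19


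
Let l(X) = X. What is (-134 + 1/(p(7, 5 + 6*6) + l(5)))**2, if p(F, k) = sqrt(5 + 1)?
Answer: 6456687/361 + 5082*sqrt(6)/361 ≈ 17920.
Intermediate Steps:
p(F, k) = sqrt(6)
(-134 + 1/(p(7, 5 + 6*6) + l(5)))**2 = (-134 + 1/(sqrt(6) + 5))**2 = (-134 + 1/(5 + sqrt(6)))**2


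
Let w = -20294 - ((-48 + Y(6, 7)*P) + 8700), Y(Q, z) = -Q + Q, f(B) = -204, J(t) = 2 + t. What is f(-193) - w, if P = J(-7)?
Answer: 28742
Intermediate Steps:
Y(Q, z) = 0
P = -5 (P = 2 - 7 = -5)
w = -28946 (w = -20294 - ((-48 + 0*(-5)) + 8700) = -20294 - ((-48 + 0) + 8700) = -20294 - (-48 + 8700) = -20294 - 1*8652 = -20294 - 8652 = -28946)
f(-193) - w = -204 - 1*(-28946) = -204 + 28946 = 28742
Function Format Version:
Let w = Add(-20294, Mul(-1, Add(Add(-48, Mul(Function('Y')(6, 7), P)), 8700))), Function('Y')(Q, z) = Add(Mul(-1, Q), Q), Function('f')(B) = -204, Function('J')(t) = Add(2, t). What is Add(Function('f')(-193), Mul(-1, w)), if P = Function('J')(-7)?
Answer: 28742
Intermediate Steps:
Function('Y')(Q, z) = 0
P = -5 (P = Add(2, -7) = -5)
w = -28946 (w = Add(-20294, Mul(-1, Add(Add(-48, Mul(0, -5)), 8700))) = Add(-20294, Mul(-1, Add(Add(-48, 0), 8700))) = Add(-20294, Mul(-1, Add(-48, 8700))) = Add(-20294, Mul(-1, 8652)) = Add(-20294, -8652) = -28946)
Add(Function('f')(-193), Mul(-1, w)) = Add(-204, Mul(-1, -28946)) = Add(-204, 28946) = 28742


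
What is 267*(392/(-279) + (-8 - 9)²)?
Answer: 7141271/93 ≈ 76788.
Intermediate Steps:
267*(392/(-279) + (-8 - 9)²) = 267*(392*(-1/279) + (-17)²) = 267*(-392/279 + 289) = 267*(80239/279) = 7141271/93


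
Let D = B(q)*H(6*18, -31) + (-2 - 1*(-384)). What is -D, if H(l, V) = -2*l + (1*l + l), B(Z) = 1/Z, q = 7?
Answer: -382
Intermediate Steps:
H(l, V) = 0 (H(l, V) = -2*l + (l + l) = -2*l + 2*l = 0)
D = 382 (D = 0/7 + (-2 - 1*(-384)) = (⅐)*0 + (-2 + 384) = 0 + 382 = 382)
-D = -1*382 = -382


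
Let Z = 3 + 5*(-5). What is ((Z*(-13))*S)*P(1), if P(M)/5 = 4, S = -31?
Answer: -177320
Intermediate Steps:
P(M) = 20 (P(M) = 5*4 = 20)
Z = -22 (Z = 3 - 25 = -22)
((Z*(-13))*S)*P(1) = (-22*(-13)*(-31))*20 = (286*(-31))*20 = -8866*20 = -177320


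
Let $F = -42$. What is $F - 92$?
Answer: $-134$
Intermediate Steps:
$F - 92 = -42 - 92 = -134$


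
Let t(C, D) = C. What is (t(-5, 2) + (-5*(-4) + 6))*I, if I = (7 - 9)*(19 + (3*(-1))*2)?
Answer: -546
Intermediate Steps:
I = -26 (I = -2*(19 - 3*2) = -2*(19 - 6) = -2*13 = -26)
(t(-5, 2) + (-5*(-4) + 6))*I = (-5 + (-5*(-4) + 6))*(-26) = (-5 + (20 + 6))*(-26) = (-5 + 26)*(-26) = 21*(-26) = -546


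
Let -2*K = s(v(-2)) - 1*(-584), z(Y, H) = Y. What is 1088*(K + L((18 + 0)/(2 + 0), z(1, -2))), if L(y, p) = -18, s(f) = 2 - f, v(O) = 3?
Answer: -336736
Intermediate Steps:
K = -583/2 (K = -((2 - 1*3) - 1*(-584))/2 = -((2 - 3) + 584)/2 = -(-1 + 584)/2 = -1/2*583 = -583/2 ≈ -291.50)
1088*(K + L((18 + 0)/(2 + 0), z(1, -2))) = 1088*(-583/2 - 18) = 1088*(-619/2) = -336736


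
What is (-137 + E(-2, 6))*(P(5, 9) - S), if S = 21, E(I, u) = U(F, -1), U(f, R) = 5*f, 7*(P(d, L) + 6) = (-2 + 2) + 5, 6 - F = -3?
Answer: 16928/7 ≈ 2418.3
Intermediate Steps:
F = 9 (F = 6 - 1*(-3) = 6 + 3 = 9)
P(d, L) = -37/7 (P(d, L) = -6 + ((-2 + 2) + 5)/7 = -6 + (0 + 5)/7 = -6 + (⅐)*5 = -6 + 5/7 = -37/7)
E(I, u) = 45 (E(I, u) = 5*9 = 45)
(-137 + E(-2, 6))*(P(5, 9) - S) = (-137 + 45)*(-37/7 - 1*21) = -92*(-37/7 - 21) = -92*(-184/7) = 16928/7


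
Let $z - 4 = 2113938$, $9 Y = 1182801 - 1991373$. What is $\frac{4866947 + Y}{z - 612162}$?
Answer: $\frac{2047331}{643620} \approx 3.181$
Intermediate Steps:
$Y = - \frac{269524}{3}$ ($Y = \frac{1182801 - 1991373}{9} = \frac{1}{9} \left(-808572\right) = - \frac{269524}{3} \approx -89841.0$)
$z = 2113942$ ($z = 4 + 2113938 = 2113942$)
$\frac{4866947 + Y}{z - 612162} = \frac{4866947 - \frac{269524}{3}}{2113942 - 612162} = \frac{14331317}{3 \cdot 1501780} = \frac{14331317}{3} \cdot \frac{1}{1501780} = \frac{2047331}{643620}$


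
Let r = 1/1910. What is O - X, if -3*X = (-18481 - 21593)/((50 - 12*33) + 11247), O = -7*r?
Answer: -25590087/20820910 ≈ -1.2291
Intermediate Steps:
r = 1/1910 ≈ 0.00052356
O = -7/1910 (O = -7*1/1910 = -7/1910 ≈ -0.0036649)
X = 13358/10901 (X = -(-18481 - 21593)/(3*((50 - 12*33) + 11247)) = -(-13358)/((50 - 396) + 11247) = -(-13358)/(-346 + 11247) = -(-13358)/10901 = -1/3*(-40074/10901) = 13358/10901 ≈ 1.2254)
O - X = -7/1910 - 1*13358/10901 = -7/1910 - 13358/10901 = -25590087/20820910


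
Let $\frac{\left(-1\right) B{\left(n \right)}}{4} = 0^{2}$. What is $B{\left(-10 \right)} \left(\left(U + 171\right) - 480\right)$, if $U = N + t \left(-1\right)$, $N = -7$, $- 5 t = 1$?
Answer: $0$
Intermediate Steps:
$t = - \frac{1}{5}$ ($t = \left(- \frac{1}{5}\right) 1 = - \frac{1}{5} \approx -0.2$)
$U = - \frac{34}{5}$ ($U = -7 - - \frac{1}{5} = -7 + \frac{1}{5} = - \frac{34}{5} \approx -6.8$)
$B{\left(n \right)} = 0$ ($B{\left(n \right)} = - 4 \cdot 0^{2} = \left(-4\right) 0 = 0$)
$B{\left(-10 \right)} \left(\left(U + 171\right) - 480\right) = 0 \left(\left(- \frac{34}{5} + 171\right) - 480\right) = 0 \left(\frac{821}{5} - 480\right) = 0 \left(- \frac{1579}{5}\right) = 0$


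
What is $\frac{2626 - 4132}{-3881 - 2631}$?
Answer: $\frac{753}{3256} \approx 0.23127$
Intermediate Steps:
$\frac{2626 - 4132}{-3881 - 2631} = - \frac{1506}{-3881 - 2631} = - \frac{1506}{-6512} = \left(-1506\right) \left(- \frac{1}{6512}\right) = \frac{753}{3256}$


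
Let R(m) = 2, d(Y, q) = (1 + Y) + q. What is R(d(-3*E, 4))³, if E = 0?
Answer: 8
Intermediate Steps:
d(Y, q) = 1 + Y + q
R(d(-3*E, 4))³ = 2³ = 8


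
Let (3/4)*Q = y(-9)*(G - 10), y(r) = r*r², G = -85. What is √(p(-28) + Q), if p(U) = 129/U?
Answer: √18097737/14 ≈ 303.87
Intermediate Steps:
y(r) = r³
Q = 92340 (Q = 4*((-9)³*(-85 - 10))/3 = 4*(-729*(-95))/3 = (4/3)*69255 = 92340)
√(p(-28) + Q) = √(129/(-28) + 92340) = √(129*(-1/28) + 92340) = √(-129/28 + 92340) = √(2585391/28) = √18097737/14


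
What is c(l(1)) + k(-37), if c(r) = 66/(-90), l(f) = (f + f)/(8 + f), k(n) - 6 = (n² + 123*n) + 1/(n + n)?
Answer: -3526189/1110 ≈ -3176.7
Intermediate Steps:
k(n) = 6 + n² + 1/(2*n) + 123*n (k(n) = 6 + ((n² + 123*n) + 1/(n + n)) = 6 + ((n² + 123*n) + 1/(2*n)) = 6 + (n² + 1/(2*n) + 123*n) = 6 + n² + 1/(2*n) + 123*n)
l(f) = 2*f/(8 + f) (l(f) = (2*f)/(8 + f) = 2*f/(8 + f))
c(r) = -11/15 (c(r) = 66*(-1/90) = -11/15)
c(l(1)) + k(-37) = -11/15 + (6 + (-37)² + (½)/(-37) + 123*(-37)) = -11/15 + (6 + 1369 + (½)*(-1/37) - 4551) = -11/15 + (6 + 1369 - 1/74 - 4551) = -11/15 - 235025/74 = -3526189/1110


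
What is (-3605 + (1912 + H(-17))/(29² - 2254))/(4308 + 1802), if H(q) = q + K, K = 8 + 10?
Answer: -2547889/4316715 ≈ -0.59024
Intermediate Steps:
K = 18
H(q) = 18 + q (H(q) = q + 18 = 18 + q)
(-3605 + (1912 + H(-17))/(29² - 2254))/(4308 + 1802) = (-3605 + (1912 + (18 - 17))/(29² - 2254))/(4308 + 1802) = (-3605 + (1912 + 1)/(841 - 2254))/6110 = (-3605 + 1913/(-1413))*(1/6110) = (-3605 + 1913*(-1/1413))*(1/6110) = (-3605 - 1913/1413)*(1/6110) = -5095778/1413*1/6110 = -2547889/4316715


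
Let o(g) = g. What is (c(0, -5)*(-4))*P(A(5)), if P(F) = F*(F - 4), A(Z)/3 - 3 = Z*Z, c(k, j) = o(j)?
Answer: 134400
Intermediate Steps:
c(k, j) = j
A(Z) = 9 + 3*Z² (A(Z) = 9 + 3*(Z*Z) = 9 + 3*Z²)
P(F) = F*(-4 + F)
(c(0, -5)*(-4))*P(A(5)) = (-5*(-4))*((9 + 3*5²)*(-4 + (9 + 3*5²))) = 20*((9 + 3*25)*(-4 + (9 + 3*25))) = 20*((9 + 75)*(-4 + (9 + 75))) = 20*(84*(-4 + 84)) = 20*(84*80) = 20*6720 = 134400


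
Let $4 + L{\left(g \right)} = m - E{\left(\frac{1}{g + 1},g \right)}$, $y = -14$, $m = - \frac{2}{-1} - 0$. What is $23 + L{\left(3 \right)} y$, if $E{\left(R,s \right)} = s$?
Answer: $93$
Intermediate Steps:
$m = 2$ ($m = \left(-2\right) \left(-1\right) + 0 = 2 + 0 = 2$)
$L{\left(g \right)} = -2 - g$ ($L{\left(g \right)} = -4 - \left(-2 + g\right) = -2 - g$)
$23 + L{\left(3 \right)} y = 23 + \left(-2 - 3\right) \left(-14\right) = 23 - -70 = 23 + 70 = 93$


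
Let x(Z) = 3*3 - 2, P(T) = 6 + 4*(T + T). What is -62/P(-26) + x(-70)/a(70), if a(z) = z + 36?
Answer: 3993/10706 ≈ 0.37297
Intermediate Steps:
a(z) = 36 + z
P(T) = 6 + 8*T (P(T) = 6 + 4*(2*T) = 6 + 8*T)
x(Z) = 7 (x(Z) = 9 - 2 = 7)
-62/P(-26) + x(-70)/a(70) = -62/(6 + 8*(-26)) + 7/(36 + 70) = -62/(6 - 208) + 7/106 = -62/(-202) + 7*(1/106) = -62*(-1/202) + 7/106 = 31/101 + 7/106 = 3993/10706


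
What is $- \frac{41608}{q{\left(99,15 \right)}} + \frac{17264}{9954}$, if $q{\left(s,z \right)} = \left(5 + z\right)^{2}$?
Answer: $- \frac{25453777}{248850} \approx -102.29$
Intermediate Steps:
$- \frac{41608}{q{\left(99,15 \right)}} + \frac{17264}{9954} = - \frac{41608}{\left(5 + 15\right)^{2}} + \frac{17264}{9954} = - \frac{41608}{20^{2}} + 17264 \cdot \frac{1}{9954} = - \frac{41608}{400} + \frac{8632}{4977} = \left(-41608\right) \frac{1}{400} + \frac{8632}{4977} = - \frac{5201}{50} + \frac{8632}{4977} = - \frac{25453777}{248850}$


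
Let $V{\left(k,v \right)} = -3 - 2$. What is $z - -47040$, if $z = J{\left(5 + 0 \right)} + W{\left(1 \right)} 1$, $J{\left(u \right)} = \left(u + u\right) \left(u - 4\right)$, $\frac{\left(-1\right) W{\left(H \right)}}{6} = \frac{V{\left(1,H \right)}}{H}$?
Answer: $47080$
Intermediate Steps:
$V{\left(k,v \right)} = -5$
$W{\left(H \right)} = \frac{30}{H}$ ($W{\left(H \right)} = - 6 \left(- \frac{5}{H}\right) = \frac{30}{H}$)
$J{\left(u \right)} = 2 u \left(-4 + u\right)$
$z = 40$ ($z = 2 \left(5 + 0\right) \left(-4 + \left(5 + 0\right)\right) + \frac{30}{1} \cdot 1 = 2 \cdot 5 \left(-4 + 5\right) + 30 \cdot 1 \cdot 1 = 2 \cdot 5 \cdot 1 + 30 \cdot 1 = 10 + 30 = 40$)
$z - -47040 = 40 - -47040 = 40 + 47040 = 47080$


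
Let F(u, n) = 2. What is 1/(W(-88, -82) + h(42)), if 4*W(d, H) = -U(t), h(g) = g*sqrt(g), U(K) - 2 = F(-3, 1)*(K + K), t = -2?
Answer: -2/98781 + 56*sqrt(42)/98781 ≈ 0.0036538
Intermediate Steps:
U(K) = 2 + 4*K (U(K) = 2 + 2*(K + K) = 2 + 2*(2*K) = 2 + 4*K)
h(g) = g**(3/2)
W(d, H) = 3/2 (W(d, H) = (-(2 + 4*(-2)))/4 = (-(2 - 8))/4 = (-1*(-6))/4 = (1/4)*6 = 3/2)
1/(W(-88, -82) + h(42)) = 1/(3/2 + 42**(3/2)) = 1/(3/2 + 42*sqrt(42))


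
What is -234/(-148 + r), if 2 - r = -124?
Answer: 117/11 ≈ 10.636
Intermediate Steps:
r = 126 (r = 2 - 1*(-124) = 2 + 124 = 126)
-234/(-148 + r) = -234/(-148 + 126) = -234/(-22) = -1/22*(-234) = 117/11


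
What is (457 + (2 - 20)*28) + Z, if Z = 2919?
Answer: 2872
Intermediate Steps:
(457 + (2 - 20)*28) + Z = (457 + (2 - 20)*28) + 2919 = (457 - 18*28) + 2919 = (457 - 504) + 2919 = -47 + 2919 = 2872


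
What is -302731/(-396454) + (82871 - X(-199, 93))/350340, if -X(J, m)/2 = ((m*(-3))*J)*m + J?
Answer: 705483120101/23148949060 ≈ 30.476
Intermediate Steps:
X(J, m) = -2*J + 6*J*m**2 (X(J, m) = -2*(((m*(-3))*J)*m + J) = -2*(((-3*m)*J)*m + J) = -2*((-3*J*m)*m + J) = -2*(-3*J*m**2 + J) = -2*(J - 3*J*m**2) = -2*J + 6*J*m**2)
-302731/(-396454) + (82871 - X(-199, 93))/350340 = -302731/(-396454) + (82871 - 2*(-199)*(-1 + 3*93**2))/350340 = -302731*(-1/396454) + (82871 - 2*(-199)*(-1 + 3*8649))*(1/350340) = 302731/396454 + (82871 - 2*(-199)*(-1 + 25947))*(1/350340) = 302731/396454 + (82871 - 2*(-199)*25946)*(1/350340) = 302731/396454 + (82871 - 1*(-10326508))*(1/350340) = 302731/396454 + (82871 + 10326508)*(1/350340) = 302731/396454 + 10409379*(1/350340) = 302731/396454 + 3469793/116780 = 705483120101/23148949060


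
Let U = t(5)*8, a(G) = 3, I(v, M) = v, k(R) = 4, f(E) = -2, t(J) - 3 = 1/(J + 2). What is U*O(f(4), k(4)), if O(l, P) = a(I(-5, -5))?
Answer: 528/7 ≈ 75.429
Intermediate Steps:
t(J) = 3 + 1/(2 + J) (t(J) = 3 + 1/(J + 2) = 3 + 1/(2 + J))
O(l, P) = 3
U = 176/7 (U = ((7 + 3*5)/(2 + 5))*8 = ((7 + 15)/7)*8 = ((⅐)*22)*8 = (22/7)*8 = 176/7 ≈ 25.143)
U*O(f(4), k(4)) = (176/7)*3 = 528/7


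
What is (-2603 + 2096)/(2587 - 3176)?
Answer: 507/589 ≈ 0.86078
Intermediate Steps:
(-2603 + 2096)/(2587 - 3176) = -507/(-589) = -507*(-1/589) = 507/589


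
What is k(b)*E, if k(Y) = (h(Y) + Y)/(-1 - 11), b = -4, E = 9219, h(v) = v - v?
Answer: 3073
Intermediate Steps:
h(v) = 0
k(Y) = -Y/12 (k(Y) = (0 + Y)/(-1 - 11) = Y/(-12) = Y*(-1/12) = -Y/12)
k(b)*E = -1/12*(-4)*9219 = (⅓)*9219 = 3073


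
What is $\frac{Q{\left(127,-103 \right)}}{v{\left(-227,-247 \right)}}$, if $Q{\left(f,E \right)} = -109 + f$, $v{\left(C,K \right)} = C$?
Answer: $- \frac{18}{227} \approx -0.079295$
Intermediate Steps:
$\frac{Q{\left(127,-103 \right)}}{v{\left(-227,-247 \right)}} = \frac{-109 + 127}{-227} = 18 \left(- \frac{1}{227}\right) = - \frac{18}{227}$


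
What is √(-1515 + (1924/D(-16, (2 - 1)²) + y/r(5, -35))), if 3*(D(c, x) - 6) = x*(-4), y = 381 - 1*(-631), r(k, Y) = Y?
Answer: I*√1386245/35 ≈ 33.64*I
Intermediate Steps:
y = 1012 (y = 381 + 631 = 1012)
D(c, x) = 6 - 4*x/3 (D(c, x) = 6 + (x*(-4))/3 = 6 + (-4*x)/3 = 6 - 4*x/3)
√(-1515 + (1924/D(-16, (2 - 1)²) + y/r(5, -35))) = √(-1515 + (1924/(6 - 4*(2 - 1)²/3) + 1012/(-35))) = √(-1515 + (1924/(6 - 4/3*1²) + 1012*(-1/35))) = √(-1515 + (1924/(6 - 4/3*1) - 1012/35)) = √(-1515 + (1924/(6 - 4/3) - 1012/35)) = √(-1515 + (1924/(14/3) - 1012/35)) = √(-1515 + (1924*(3/14) - 1012/35)) = √(-1515 + (2886/7 - 1012/35)) = √(-1515 + 13418/35) = √(-39607/35) = I*√1386245/35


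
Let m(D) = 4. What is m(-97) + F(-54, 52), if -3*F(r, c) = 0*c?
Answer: 4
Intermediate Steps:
F(r, c) = 0 (F(r, c) = -0*c = -⅓*0 = 0)
m(-97) + F(-54, 52) = 4 + 0 = 4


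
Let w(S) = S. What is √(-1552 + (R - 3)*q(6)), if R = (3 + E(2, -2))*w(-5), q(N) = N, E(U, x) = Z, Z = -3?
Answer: I*√1570 ≈ 39.623*I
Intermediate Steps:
E(U, x) = -3
R = 0 (R = (3 - 3)*(-5) = 0*(-5) = 0)
√(-1552 + (R - 3)*q(6)) = √(-1552 + (0 - 3)*6) = √(-1552 - 3*6) = √(-1552 - 18) = √(-1570) = I*√1570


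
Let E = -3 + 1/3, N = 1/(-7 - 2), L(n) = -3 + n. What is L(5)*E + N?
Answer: -49/9 ≈ -5.4444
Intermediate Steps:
N = -1/9 (N = 1/(-9) = -1/9 ≈ -0.11111)
E = -8/3 (E = -3 + 1/3 = -8/3 ≈ -2.6667)
L(5)*E + N = (-3 + 5)*(-8/3) - 1/9 = 2*(-8/3) - 1/9 = -16/3 - 1/9 = -49/9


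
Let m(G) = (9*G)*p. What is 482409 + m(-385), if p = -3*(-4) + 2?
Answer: 433899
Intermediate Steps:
p = 14 (p = 12 + 2 = 14)
m(G) = 126*G (m(G) = (9*G)*14 = 126*G)
482409 + m(-385) = 482409 + 126*(-385) = 482409 - 48510 = 433899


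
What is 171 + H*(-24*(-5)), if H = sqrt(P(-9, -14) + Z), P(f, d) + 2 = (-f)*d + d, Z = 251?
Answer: 171 + 120*sqrt(109) ≈ 1423.8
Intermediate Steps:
P(f, d) = -2 + d - d*f (P(f, d) = -2 + ((-f)*d + d) = -2 + (-d*f + d) = -2 + (d - d*f) = -2 + d - d*f)
H = sqrt(109) (H = sqrt((-2 - 14 - 1*(-14)*(-9)) + 251) = sqrt((-2 - 14 - 126) + 251) = sqrt(-142 + 251) = sqrt(109) ≈ 10.440)
171 + H*(-24*(-5)) = 171 + sqrt(109)*(-24*(-5)) = 171 + sqrt(109)*120 = 171 + 120*sqrt(109)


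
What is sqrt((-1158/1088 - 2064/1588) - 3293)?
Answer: I*sqrt(9606434692118)/53992 ≈ 57.405*I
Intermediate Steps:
sqrt((-1158/1088 - 2064/1588) - 3293) = sqrt((-1158*1/1088 - 2064*1/1588) - 3293) = sqrt((-579/544 - 516/397) - 3293) = sqrt(-510567/215968 - 3293) = sqrt(-711693191/215968) = I*sqrt(9606434692118)/53992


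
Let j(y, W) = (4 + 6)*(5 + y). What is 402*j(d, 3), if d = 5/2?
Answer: 30150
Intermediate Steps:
d = 5/2 (d = 5*(½) = 5/2 ≈ 2.5000)
j(y, W) = 50 + 10*y (j(y, W) = 10*(5 + y) = 50 + 10*y)
402*j(d, 3) = 402*(50 + 10*(5/2)) = 402*(50 + 25) = 402*75 = 30150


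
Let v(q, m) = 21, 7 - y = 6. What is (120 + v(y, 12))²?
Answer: 19881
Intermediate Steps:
y = 1 (y = 7 - 1*6 = 7 - 6 = 1)
(120 + v(y, 12))² = (120 + 21)² = 141² = 19881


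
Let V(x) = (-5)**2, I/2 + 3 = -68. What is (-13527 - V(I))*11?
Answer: -149072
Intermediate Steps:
I = -142 (I = -6 + 2*(-68) = -6 - 136 = -142)
V(x) = 25
(-13527 - V(I))*11 = (-13527 - 1*25)*11 = (-13527 - 25)*11 = -13552*11 = -149072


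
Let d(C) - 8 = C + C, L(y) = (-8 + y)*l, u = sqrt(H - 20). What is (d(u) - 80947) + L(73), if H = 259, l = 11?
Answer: -80224 + 2*sqrt(239) ≈ -80193.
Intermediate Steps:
u = sqrt(239) (u = sqrt(259 - 20) = sqrt(239) ≈ 15.460)
L(y) = -88 + 11*y (L(y) = (-8 + y)*11 = -88 + 11*y)
d(C) = 8 + 2*C (d(C) = 8 + (C + C) = 8 + 2*C)
(d(u) - 80947) + L(73) = ((8 + 2*sqrt(239)) - 80947) + (-88 + 11*73) = (-80939 + 2*sqrt(239)) + (-88 + 803) = (-80939 + 2*sqrt(239)) + 715 = -80224 + 2*sqrt(239)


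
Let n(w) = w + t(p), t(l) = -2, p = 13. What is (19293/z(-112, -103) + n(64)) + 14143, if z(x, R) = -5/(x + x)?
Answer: 4392657/5 ≈ 8.7853e+5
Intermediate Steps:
z(x, R) = -5/(2*x)
n(w) = -2 + w (n(w) = w - 2 = -2 + w)
(19293/z(-112, -103) + n(64)) + 14143 = (19293/((-5/2/(-112))) + (-2 + 64)) + 14143 = (19293/((-5/2*(-1/112))) + 62) + 14143 = (19293/(5/224) + 62) + 14143 = (19293*(224/5) + 62) + 14143 = (4321632/5 + 62) + 14143 = 4321942/5 + 14143 = 4392657/5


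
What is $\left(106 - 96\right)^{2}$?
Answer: $100$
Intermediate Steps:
$\left(106 - 96\right)^{2} = 10^{2} = 100$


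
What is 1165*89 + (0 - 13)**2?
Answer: 103854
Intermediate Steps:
1165*89 + (0 - 13)**2 = 103685 + (-13)**2 = 103685 + 169 = 103854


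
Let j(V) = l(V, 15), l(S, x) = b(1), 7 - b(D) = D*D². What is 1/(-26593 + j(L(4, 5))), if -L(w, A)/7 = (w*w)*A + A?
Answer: -1/26587 ≈ -3.7612e-5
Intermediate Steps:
L(w, A) = -7*A - 7*A*w² (L(w, A) = -7*((w*w)*A + A) = -7*(w²*A + A) = -7*(A*w² + A) = -7*(A + A*w²) = -7*A - 7*A*w²)
b(D) = 7 - D³ (b(D) = 7 - D*D² = 7 - D³)
l(S, x) = 6 (l(S, x) = 7 - 1*1³ = 7 - 1*1 = 7 - 1 = 6)
j(V) = 6
1/(-26593 + j(L(4, 5))) = 1/(-26593 + 6) = 1/(-26587) = -1/26587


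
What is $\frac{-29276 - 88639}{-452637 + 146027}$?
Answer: $\frac{23583}{61322} \approx 0.38458$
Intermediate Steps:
$\frac{-29276 - 88639}{-452637 + 146027} = - \frac{117915}{-306610} = \left(-117915\right) \left(- \frac{1}{306610}\right) = \frac{23583}{61322}$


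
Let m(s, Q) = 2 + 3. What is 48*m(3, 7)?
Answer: 240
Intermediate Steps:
m(s, Q) = 5
48*m(3, 7) = 48*5 = 240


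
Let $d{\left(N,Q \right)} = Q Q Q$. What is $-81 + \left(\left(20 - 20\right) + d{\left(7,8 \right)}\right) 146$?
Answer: $74671$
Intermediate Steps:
$d{\left(N,Q \right)} = Q^{3}$ ($d{\left(N,Q \right)} = Q^{2} Q = Q^{3}$)
$-81 + \left(\left(20 - 20\right) + d{\left(7,8 \right)}\right) 146 = -81 + \left(\left(20 - 20\right) + 8^{3}\right) 146 = -81 + \left(0 + 512\right) 146 = -81 + 512 \cdot 146 = -81 + 74752 = 74671$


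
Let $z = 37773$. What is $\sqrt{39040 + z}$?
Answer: $\sqrt{76813} \approx 277.15$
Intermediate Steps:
$\sqrt{39040 + z} = \sqrt{39040 + 37773} = \sqrt{76813}$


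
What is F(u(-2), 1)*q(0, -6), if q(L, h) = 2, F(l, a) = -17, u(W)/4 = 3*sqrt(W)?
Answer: -34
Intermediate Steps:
u(W) = 12*sqrt(W) (u(W) = 4*(3*sqrt(W)) = 12*sqrt(W))
F(u(-2), 1)*q(0, -6) = -17*2 = -34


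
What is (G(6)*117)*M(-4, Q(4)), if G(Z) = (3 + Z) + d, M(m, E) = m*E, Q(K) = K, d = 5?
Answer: -26208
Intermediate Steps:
M(m, E) = E*m
G(Z) = 8 + Z (G(Z) = (3 + Z) + 5 = 8 + Z)
(G(6)*117)*M(-4, Q(4)) = ((8 + 6)*117)*(4*(-4)) = (14*117)*(-16) = 1638*(-16) = -26208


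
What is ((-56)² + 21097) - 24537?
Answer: -304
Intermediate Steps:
((-56)² + 21097) - 24537 = (3136 + 21097) - 24537 = 24233 - 24537 = -304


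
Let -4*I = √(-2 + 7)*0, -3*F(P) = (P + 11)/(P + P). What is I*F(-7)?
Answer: 0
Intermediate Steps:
F(P) = -(11 + P)/(6*P) (F(P) = -(P + 11)/(3*(P + P)) = -(11 + P)/(3*(2*P)) = -(11 + P)*1/(2*P)/3 = -(11 + P)/(6*P))
I = 0 (I = -√(-2 + 7)*0/4 = -√5*0/4 = -¼*0 = 0)
I*F(-7) = 0*((⅙)*(-11 - 1*(-7))/(-7)) = 0*((⅙)*(-⅐)*(-11 + 7)) = 0*((⅙)*(-⅐)*(-4)) = 0*(2/21) = 0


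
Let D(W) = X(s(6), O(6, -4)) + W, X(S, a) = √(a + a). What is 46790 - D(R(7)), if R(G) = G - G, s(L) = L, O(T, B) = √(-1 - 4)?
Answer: 46790 - 5^(¼)*(1 + I) ≈ 46789.0 - 1.4953*I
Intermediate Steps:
O(T, B) = I*√5 (O(T, B) = √(-5) = I*√5)
X(S, a) = √2*√a (X(S, a) = √(2*a) = √2*√a)
R(G) = 0
D(W) = W + √2*5^(¼)*√I (D(W) = √2*√(I*√5) + W = √2*(5^(¼)*√I) + W = √2*5^(¼)*√I + W = W + √2*5^(¼)*√I)
46790 - D(R(7)) = 46790 - (0 + 5^(¼)*(1 + I)) = 46790 - 5^(¼)*(1 + I)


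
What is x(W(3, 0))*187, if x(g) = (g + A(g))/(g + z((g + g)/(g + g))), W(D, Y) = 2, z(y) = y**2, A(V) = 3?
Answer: 935/3 ≈ 311.67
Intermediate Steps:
x(g) = (3 + g)/(1 + g) (x(g) = (g + 3)/(g + ((g + g)/(g + g))**2) = (3 + g)/(g + ((2*g)/((2*g)))**2) = (3 + g)/(g + ((2*g)*(1/(2*g)))**2) = (3 + g)/(g + 1**2) = (3 + g)/(g + 1) = (3 + g)/(1 + g))
x(W(3, 0))*187 = ((3 + 2)/(1 + 2))*187 = (5/3)*187 = 935/3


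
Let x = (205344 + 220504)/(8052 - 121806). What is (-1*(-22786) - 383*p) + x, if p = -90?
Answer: 3256336588/56877 ≈ 57252.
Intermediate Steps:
x = -212924/56877 (x = 425848/(-113754) = 425848*(-1/113754) = -212924/56877 ≈ -3.7436)
(-1*(-22786) - 383*p) + x = (-1*(-22786) - 383*(-90)) - 212924/56877 = (22786 + 34470) - 212924/56877 = 57256 - 212924/56877 = 3256336588/56877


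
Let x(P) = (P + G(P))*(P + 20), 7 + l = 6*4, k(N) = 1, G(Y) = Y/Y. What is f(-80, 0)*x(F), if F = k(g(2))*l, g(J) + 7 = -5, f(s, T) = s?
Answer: -53280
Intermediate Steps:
G(Y) = 1
g(J) = -12 (g(J) = -7 - 5 = -12)
l = 17 (l = -7 + 6*4 = -7 + 24 = 17)
F = 17 (F = 1*17 = 17)
x(P) = (1 + P)*(20 + P) (x(P) = (P + 1)*(P + 20) = (1 + P)*(20 + P))
f(-80, 0)*x(F) = -80*(20 + 17² + 21*17) = -80*(20 + 289 + 357) = -80*666 = -53280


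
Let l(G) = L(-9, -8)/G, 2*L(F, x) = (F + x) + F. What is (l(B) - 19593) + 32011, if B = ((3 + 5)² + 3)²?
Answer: 55744389/4489 ≈ 12418.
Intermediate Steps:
L(F, x) = F + x/2 (L(F, x) = ((F + x) + F)/2 = (x + 2*F)/2 = F + x/2)
B = 4489 (B = (8² + 3)² = (64 + 3)² = 67² = 4489)
l(G) = -13/G (l(G) = (-9 + (½)*(-8))/G = (-9 - 4)/G = -13/G)
(l(B) - 19593) + 32011 = (-13/4489 - 19593) + 32011 = -87952990/4489 + 32011 = 55744389/4489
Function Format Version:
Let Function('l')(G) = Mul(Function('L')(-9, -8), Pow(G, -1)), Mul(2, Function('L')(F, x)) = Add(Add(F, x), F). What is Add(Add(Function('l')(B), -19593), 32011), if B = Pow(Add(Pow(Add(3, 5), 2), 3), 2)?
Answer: Rational(55744389, 4489) ≈ 12418.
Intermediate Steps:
Function('L')(F, x) = Add(F, Mul(Rational(1, 2), x)) (Function('L')(F, x) = Mul(Rational(1, 2), Add(Add(F, x), F)) = Mul(Rational(1, 2), Add(x, Mul(2, F))) = Add(F, Mul(Rational(1, 2), x)))
B = 4489 (B = Pow(Add(Pow(8, 2), 3), 2) = Pow(Add(64, 3), 2) = Pow(67, 2) = 4489)
Function('l')(G) = Mul(-13, Pow(G, -1)) (Function('l')(G) = Mul(Add(-9, Mul(Rational(1, 2), -8)), Pow(G, -1)) = Mul(Add(-9, -4), Pow(G, -1)) = Mul(-13, Pow(G, -1)))
Add(Add(Function('l')(B), -19593), 32011) = Add(Add(Mul(-13, Pow(4489, -1)), -19593), 32011) = Add(Add(Mul(-13, Rational(1, 4489)), -19593), 32011) = Add(Add(Rational(-13, 4489), -19593), 32011) = Add(Rational(-87952990, 4489), 32011) = Rational(55744389, 4489)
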